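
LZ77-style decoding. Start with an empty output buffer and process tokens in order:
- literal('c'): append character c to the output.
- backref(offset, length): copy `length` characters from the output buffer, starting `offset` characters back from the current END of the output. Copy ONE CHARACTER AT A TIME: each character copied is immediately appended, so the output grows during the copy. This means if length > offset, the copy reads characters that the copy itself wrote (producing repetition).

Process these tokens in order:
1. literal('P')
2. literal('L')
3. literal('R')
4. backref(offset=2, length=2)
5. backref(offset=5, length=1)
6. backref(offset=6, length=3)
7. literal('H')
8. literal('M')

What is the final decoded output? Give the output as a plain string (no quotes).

Answer: PLRLRPPLRHM

Derivation:
Token 1: literal('P'). Output: "P"
Token 2: literal('L'). Output: "PL"
Token 3: literal('R'). Output: "PLR"
Token 4: backref(off=2, len=2). Copied 'LR' from pos 1. Output: "PLRLR"
Token 5: backref(off=5, len=1). Copied 'P' from pos 0. Output: "PLRLRP"
Token 6: backref(off=6, len=3). Copied 'PLR' from pos 0. Output: "PLRLRPPLR"
Token 7: literal('H'). Output: "PLRLRPPLRH"
Token 8: literal('M'). Output: "PLRLRPPLRHM"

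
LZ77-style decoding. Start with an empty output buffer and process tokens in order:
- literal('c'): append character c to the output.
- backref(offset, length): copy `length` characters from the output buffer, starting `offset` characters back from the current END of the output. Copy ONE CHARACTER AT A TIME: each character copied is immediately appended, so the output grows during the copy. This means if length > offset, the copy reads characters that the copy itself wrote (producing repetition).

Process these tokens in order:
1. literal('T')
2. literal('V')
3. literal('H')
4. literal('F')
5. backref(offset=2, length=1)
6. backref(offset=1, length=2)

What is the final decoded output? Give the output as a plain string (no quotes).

Answer: TVHFHHH

Derivation:
Token 1: literal('T'). Output: "T"
Token 2: literal('V'). Output: "TV"
Token 3: literal('H'). Output: "TVH"
Token 4: literal('F'). Output: "TVHF"
Token 5: backref(off=2, len=1). Copied 'H' from pos 2. Output: "TVHFH"
Token 6: backref(off=1, len=2) (overlapping!). Copied 'HH' from pos 4. Output: "TVHFHHH"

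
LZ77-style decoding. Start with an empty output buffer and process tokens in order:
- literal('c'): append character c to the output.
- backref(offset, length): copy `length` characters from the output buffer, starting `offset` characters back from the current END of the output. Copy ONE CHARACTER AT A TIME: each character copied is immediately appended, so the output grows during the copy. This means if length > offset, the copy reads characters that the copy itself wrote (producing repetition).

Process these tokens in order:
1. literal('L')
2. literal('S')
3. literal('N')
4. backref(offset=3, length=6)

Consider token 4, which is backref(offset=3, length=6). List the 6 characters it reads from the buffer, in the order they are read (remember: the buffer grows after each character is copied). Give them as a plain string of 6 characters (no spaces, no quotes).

Answer: LSNLSN

Derivation:
Token 1: literal('L'). Output: "L"
Token 2: literal('S'). Output: "LS"
Token 3: literal('N'). Output: "LSN"
Token 4: backref(off=3, len=6). Buffer before: "LSN" (len 3)
  byte 1: read out[0]='L', append. Buffer now: "LSNL"
  byte 2: read out[1]='S', append. Buffer now: "LSNLS"
  byte 3: read out[2]='N', append. Buffer now: "LSNLSN"
  byte 4: read out[3]='L', append. Buffer now: "LSNLSNL"
  byte 5: read out[4]='S', append. Buffer now: "LSNLSNLS"
  byte 6: read out[5]='N', append. Buffer now: "LSNLSNLSN"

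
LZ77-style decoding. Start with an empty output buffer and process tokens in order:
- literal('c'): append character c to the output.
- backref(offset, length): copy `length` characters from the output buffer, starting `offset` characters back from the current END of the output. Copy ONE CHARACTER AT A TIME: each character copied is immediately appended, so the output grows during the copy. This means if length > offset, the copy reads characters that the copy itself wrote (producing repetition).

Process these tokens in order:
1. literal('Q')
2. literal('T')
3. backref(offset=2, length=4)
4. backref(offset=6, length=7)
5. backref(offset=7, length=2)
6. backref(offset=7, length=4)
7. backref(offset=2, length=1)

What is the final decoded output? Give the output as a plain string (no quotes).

Answer: QTQTQTQTQTQTQQTQTQTQ

Derivation:
Token 1: literal('Q'). Output: "Q"
Token 2: literal('T'). Output: "QT"
Token 3: backref(off=2, len=4) (overlapping!). Copied 'QTQT' from pos 0. Output: "QTQTQT"
Token 4: backref(off=6, len=7) (overlapping!). Copied 'QTQTQTQ' from pos 0. Output: "QTQTQTQTQTQTQ"
Token 5: backref(off=7, len=2). Copied 'QT' from pos 6. Output: "QTQTQTQTQTQTQQT"
Token 6: backref(off=7, len=4). Copied 'QTQT' from pos 8. Output: "QTQTQTQTQTQTQQTQTQT"
Token 7: backref(off=2, len=1). Copied 'Q' from pos 17. Output: "QTQTQTQTQTQTQQTQTQTQ"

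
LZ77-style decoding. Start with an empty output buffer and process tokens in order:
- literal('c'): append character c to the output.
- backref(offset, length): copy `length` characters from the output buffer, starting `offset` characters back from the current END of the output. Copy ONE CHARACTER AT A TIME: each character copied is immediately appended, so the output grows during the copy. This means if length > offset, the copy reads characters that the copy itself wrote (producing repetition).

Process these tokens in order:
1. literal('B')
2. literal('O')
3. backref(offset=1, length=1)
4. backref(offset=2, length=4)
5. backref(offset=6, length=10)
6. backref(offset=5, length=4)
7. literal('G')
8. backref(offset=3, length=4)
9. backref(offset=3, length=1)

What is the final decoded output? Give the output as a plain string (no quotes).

Token 1: literal('B'). Output: "B"
Token 2: literal('O'). Output: "BO"
Token 3: backref(off=1, len=1). Copied 'O' from pos 1. Output: "BOO"
Token 4: backref(off=2, len=4) (overlapping!). Copied 'OOOO' from pos 1. Output: "BOOOOOO"
Token 5: backref(off=6, len=10) (overlapping!). Copied 'OOOOOOOOOO' from pos 1. Output: "BOOOOOOOOOOOOOOOO"
Token 6: backref(off=5, len=4). Copied 'OOOO' from pos 12. Output: "BOOOOOOOOOOOOOOOOOOOO"
Token 7: literal('G'). Output: "BOOOOOOOOOOOOOOOOOOOOG"
Token 8: backref(off=3, len=4) (overlapping!). Copied 'OOGO' from pos 19. Output: "BOOOOOOOOOOOOOOOOOOOOGOOGO"
Token 9: backref(off=3, len=1). Copied 'O' from pos 23. Output: "BOOOOOOOOOOOOOOOOOOOOGOOGOO"

Answer: BOOOOOOOOOOOOOOOOOOOOGOOGOO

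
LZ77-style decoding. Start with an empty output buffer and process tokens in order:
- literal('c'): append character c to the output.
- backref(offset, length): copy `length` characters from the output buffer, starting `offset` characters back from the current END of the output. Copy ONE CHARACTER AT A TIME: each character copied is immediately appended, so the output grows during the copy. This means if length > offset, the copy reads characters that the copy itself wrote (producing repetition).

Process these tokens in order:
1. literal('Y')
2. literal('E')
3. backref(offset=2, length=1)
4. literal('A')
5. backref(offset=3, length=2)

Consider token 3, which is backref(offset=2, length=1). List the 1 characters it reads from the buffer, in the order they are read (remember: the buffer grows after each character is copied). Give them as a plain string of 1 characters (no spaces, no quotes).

Token 1: literal('Y'). Output: "Y"
Token 2: literal('E'). Output: "YE"
Token 3: backref(off=2, len=1). Buffer before: "YE" (len 2)
  byte 1: read out[0]='Y', append. Buffer now: "YEY"

Answer: Y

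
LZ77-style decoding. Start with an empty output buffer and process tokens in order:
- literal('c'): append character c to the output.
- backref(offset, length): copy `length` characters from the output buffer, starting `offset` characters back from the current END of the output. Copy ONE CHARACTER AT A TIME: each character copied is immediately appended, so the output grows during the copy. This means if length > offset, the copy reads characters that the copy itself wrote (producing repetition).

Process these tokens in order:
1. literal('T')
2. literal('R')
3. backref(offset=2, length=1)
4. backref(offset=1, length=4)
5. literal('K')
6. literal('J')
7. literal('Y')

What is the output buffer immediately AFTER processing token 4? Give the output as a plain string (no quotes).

Token 1: literal('T'). Output: "T"
Token 2: literal('R'). Output: "TR"
Token 3: backref(off=2, len=1). Copied 'T' from pos 0. Output: "TRT"
Token 4: backref(off=1, len=4) (overlapping!). Copied 'TTTT' from pos 2. Output: "TRTTTTT"

Answer: TRTTTTT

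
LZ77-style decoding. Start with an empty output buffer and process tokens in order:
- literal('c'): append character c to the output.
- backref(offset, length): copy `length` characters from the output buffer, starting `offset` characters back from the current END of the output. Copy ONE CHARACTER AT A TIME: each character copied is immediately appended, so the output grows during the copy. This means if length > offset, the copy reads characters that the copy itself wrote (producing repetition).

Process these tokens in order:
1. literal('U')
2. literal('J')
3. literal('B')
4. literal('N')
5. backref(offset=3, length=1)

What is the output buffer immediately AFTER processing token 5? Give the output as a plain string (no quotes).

Answer: UJBNJ

Derivation:
Token 1: literal('U'). Output: "U"
Token 2: literal('J'). Output: "UJ"
Token 3: literal('B'). Output: "UJB"
Token 4: literal('N'). Output: "UJBN"
Token 5: backref(off=3, len=1). Copied 'J' from pos 1. Output: "UJBNJ"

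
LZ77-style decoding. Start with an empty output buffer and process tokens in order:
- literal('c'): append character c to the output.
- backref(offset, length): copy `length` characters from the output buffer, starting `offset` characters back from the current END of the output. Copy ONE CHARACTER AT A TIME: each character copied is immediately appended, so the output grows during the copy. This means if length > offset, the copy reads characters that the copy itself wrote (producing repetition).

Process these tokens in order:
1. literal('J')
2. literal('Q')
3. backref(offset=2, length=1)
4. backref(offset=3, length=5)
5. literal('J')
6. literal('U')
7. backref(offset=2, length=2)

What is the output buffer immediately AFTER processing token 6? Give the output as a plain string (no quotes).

Answer: JQJJQJJQJU

Derivation:
Token 1: literal('J'). Output: "J"
Token 2: literal('Q'). Output: "JQ"
Token 3: backref(off=2, len=1). Copied 'J' from pos 0. Output: "JQJ"
Token 4: backref(off=3, len=5) (overlapping!). Copied 'JQJJQ' from pos 0. Output: "JQJJQJJQ"
Token 5: literal('J'). Output: "JQJJQJJQJ"
Token 6: literal('U'). Output: "JQJJQJJQJU"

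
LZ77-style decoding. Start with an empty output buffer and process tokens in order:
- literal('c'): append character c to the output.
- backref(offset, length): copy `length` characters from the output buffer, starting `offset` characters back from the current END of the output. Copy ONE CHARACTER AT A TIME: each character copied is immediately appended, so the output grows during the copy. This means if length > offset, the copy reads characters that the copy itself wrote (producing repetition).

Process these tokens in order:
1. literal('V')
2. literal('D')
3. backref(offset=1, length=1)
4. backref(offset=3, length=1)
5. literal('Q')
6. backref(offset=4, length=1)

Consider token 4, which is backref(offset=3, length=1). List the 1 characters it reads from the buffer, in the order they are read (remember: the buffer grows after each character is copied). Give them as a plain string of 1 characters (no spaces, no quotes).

Answer: V

Derivation:
Token 1: literal('V'). Output: "V"
Token 2: literal('D'). Output: "VD"
Token 3: backref(off=1, len=1). Copied 'D' from pos 1. Output: "VDD"
Token 4: backref(off=3, len=1). Buffer before: "VDD" (len 3)
  byte 1: read out[0]='V', append. Buffer now: "VDDV"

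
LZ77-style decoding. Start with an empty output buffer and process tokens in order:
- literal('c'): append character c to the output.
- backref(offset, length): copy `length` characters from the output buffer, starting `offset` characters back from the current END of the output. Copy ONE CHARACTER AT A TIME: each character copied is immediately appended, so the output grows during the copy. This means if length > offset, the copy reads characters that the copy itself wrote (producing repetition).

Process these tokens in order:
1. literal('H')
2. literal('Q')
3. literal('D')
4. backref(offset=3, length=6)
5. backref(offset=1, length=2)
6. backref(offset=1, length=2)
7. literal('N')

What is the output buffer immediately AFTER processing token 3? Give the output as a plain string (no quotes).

Token 1: literal('H'). Output: "H"
Token 2: literal('Q'). Output: "HQ"
Token 3: literal('D'). Output: "HQD"

Answer: HQD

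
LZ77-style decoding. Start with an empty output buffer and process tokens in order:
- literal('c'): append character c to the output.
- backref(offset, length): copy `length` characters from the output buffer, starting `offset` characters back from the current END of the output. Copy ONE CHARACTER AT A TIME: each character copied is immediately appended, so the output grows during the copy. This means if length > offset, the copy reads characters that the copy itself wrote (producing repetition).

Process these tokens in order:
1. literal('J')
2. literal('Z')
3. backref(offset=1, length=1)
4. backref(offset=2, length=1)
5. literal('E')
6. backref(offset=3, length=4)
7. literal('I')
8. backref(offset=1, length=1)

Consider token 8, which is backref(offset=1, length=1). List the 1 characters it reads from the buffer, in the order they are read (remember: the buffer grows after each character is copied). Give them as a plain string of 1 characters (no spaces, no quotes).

Token 1: literal('J'). Output: "J"
Token 2: literal('Z'). Output: "JZ"
Token 3: backref(off=1, len=1). Copied 'Z' from pos 1. Output: "JZZ"
Token 4: backref(off=2, len=1). Copied 'Z' from pos 1. Output: "JZZZ"
Token 5: literal('E'). Output: "JZZZE"
Token 6: backref(off=3, len=4) (overlapping!). Copied 'ZZEZ' from pos 2. Output: "JZZZEZZEZ"
Token 7: literal('I'). Output: "JZZZEZZEZI"
Token 8: backref(off=1, len=1). Buffer before: "JZZZEZZEZI" (len 10)
  byte 1: read out[9]='I', append. Buffer now: "JZZZEZZEZII"

Answer: I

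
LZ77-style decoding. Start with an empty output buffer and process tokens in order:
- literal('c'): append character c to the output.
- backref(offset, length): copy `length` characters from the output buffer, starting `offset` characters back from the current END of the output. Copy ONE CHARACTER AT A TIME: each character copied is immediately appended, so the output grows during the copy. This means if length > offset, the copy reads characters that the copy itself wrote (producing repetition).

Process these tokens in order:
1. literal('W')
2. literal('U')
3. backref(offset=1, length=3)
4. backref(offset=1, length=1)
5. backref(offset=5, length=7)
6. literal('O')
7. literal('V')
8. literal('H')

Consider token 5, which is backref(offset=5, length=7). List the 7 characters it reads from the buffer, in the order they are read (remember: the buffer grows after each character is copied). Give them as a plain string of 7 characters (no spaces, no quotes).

Answer: UUUUUUU

Derivation:
Token 1: literal('W'). Output: "W"
Token 2: literal('U'). Output: "WU"
Token 3: backref(off=1, len=3) (overlapping!). Copied 'UUU' from pos 1. Output: "WUUUU"
Token 4: backref(off=1, len=1). Copied 'U' from pos 4. Output: "WUUUUU"
Token 5: backref(off=5, len=7). Buffer before: "WUUUUU" (len 6)
  byte 1: read out[1]='U', append. Buffer now: "WUUUUUU"
  byte 2: read out[2]='U', append. Buffer now: "WUUUUUUU"
  byte 3: read out[3]='U', append. Buffer now: "WUUUUUUUU"
  byte 4: read out[4]='U', append. Buffer now: "WUUUUUUUUU"
  byte 5: read out[5]='U', append. Buffer now: "WUUUUUUUUUU"
  byte 6: read out[6]='U', append. Buffer now: "WUUUUUUUUUUU"
  byte 7: read out[7]='U', append. Buffer now: "WUUUUUUUUUUUU"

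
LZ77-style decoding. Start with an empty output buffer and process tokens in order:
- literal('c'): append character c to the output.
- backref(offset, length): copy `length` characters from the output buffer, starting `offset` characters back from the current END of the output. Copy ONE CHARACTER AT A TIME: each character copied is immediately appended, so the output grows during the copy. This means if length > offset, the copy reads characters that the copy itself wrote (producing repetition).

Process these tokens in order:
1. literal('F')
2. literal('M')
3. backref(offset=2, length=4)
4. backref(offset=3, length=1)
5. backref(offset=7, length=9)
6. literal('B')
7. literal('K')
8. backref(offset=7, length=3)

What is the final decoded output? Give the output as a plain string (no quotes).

Answer: FMFMFMMFMFMFMMFMBKFMM

Derivation:
Token 1: literal('F'). Output: "F"
Token 2: literal('M'). Output: "FM"
Token 3: backref(off=2, len=4) (overlapping!). Copied 'FMFM' from pos 0. Output: "FMFMFM"
Token 4: backref(off=3, len=1). Copied 'M' from pos 3. Output: "FMFMFMM"
Token 5: backref(off=7, len=9) (overlapping!). Copied 'FMFMFMMFM' from pos 0. Output: "FMFMFMMFMFMFMMFM"
Token 6: literal('B'). Output: "FMFMFMMFMFMFMMFMB"
Token 7: literal('K'). Output: "FMFMFMMFMFMFMMFMBK"
Token 8: backref(off=7, len=3). Copied 'FMM' from pos 11. Output: "FMFMFMMFMFMFMMFMBKFMM"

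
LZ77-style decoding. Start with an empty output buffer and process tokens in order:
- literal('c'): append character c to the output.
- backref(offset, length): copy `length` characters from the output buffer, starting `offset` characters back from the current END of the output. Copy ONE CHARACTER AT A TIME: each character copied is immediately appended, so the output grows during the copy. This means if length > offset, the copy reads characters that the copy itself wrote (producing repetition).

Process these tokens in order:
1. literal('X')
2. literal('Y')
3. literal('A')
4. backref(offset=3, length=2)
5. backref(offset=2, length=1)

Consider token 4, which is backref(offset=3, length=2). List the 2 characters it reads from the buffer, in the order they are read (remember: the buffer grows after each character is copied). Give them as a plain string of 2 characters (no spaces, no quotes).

Answer: XY

Derivation:
Token 1: literal('X'). Output: "X"
Token 2: literal('Y'). Output: "XY"
Token 3: literal('A'). Output: "XYA"
Token 4: backref(off=3, len=2). Buffer before: "XYA" (len 3)
  byte 1: read out[0]='X', append. Buffer now: "XYAX"
  byte 2: read out[1]='Y', append. Buffer now: "XYAXY"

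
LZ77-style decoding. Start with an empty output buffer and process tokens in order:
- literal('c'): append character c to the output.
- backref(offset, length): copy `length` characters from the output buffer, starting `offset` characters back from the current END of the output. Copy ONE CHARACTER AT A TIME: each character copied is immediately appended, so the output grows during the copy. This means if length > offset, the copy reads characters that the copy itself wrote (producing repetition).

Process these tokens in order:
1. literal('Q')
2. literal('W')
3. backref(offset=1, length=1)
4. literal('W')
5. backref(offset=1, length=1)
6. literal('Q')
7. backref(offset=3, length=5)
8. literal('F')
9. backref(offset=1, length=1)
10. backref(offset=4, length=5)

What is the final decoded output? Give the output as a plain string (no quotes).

Token 1: literal('Q'). Output: "Q"
Token 2: literal('W'). Output: "QW"
Token 3: backref(off=1, len=1). Copied 'W' from pos 1. Output: "QWW"
Token 4: literal('W'). Output: "QWWW"
Token 5: backref(off=1, len=1). Copied 'W' from pos 3. Output: "QWWWW"
Token 6: literal('Q'). Output: "QWWWWQ"
Token 7: backref(off=3, len=5) (overlapping!). Copied 'WWQWW' from pos 3. Output: "QWWWWQWWQWW"
Token 8: literal('F'). Output: "QWWWWQWWQWWF"
Token 9: backref(off=1, len=1). Copied 'F' from pos 11. Output: "QWWWWQWWQWWFF"
Token 10: backref(off=4, len=5) (overlapping!). Copied 'WWFFW' from pos 9. Output: "QWWWWQWWQWWFFWWFFW"

Answer: QWWWWQWWQWWFFWWFFW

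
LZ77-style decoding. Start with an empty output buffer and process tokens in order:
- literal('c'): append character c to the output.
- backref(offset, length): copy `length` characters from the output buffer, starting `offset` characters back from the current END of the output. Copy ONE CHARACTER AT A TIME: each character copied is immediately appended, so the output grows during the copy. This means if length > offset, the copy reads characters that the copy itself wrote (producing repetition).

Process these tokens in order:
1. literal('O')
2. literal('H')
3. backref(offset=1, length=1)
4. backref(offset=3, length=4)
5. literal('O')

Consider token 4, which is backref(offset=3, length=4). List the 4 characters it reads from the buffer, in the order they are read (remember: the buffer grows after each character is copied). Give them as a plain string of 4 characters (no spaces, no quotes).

Token 1: literal('O'). Output: "O"
Token 2: literal('H'). Output: "OH"
Token 3: backref(off=1, len=1). Copied 'H' from pos 1. Output: "OHH"
Token 4: backref(off=3, len=4). Buffer before: "OHH" (len 3)
  byte 1: read out[0]='O', append. Buffer now: "OHHO"
  byte 2: read out[1]='H', append. Buffer now: "OHHOH"
  byte 3: read out[2]='H', append. Buffer now: "OHHOHH"
  byte 4: read out[3]='O', append. Buffer now: "OHHOHHO"

Answer: OHHO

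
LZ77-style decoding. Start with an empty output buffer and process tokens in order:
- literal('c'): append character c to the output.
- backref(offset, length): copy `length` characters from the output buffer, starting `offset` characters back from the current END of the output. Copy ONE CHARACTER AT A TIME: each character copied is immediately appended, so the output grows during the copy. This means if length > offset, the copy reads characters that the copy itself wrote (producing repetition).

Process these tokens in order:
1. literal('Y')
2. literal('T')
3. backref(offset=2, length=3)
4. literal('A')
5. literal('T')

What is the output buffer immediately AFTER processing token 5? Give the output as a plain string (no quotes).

Answer: YTYTYAT

Derivation:
Token 1: literal('Y'). Output: "Y"
Token 2: literal('T'). Output: "YT"
Token 3: backref(off=2, len=3) (overlapping!). Copied 'YTY' from pos 0. Output: "YTYTY"
Token 4: literal('A'). Output: "YTYTYA"
Token 5: literal('T'). Output: "YTYTYAT"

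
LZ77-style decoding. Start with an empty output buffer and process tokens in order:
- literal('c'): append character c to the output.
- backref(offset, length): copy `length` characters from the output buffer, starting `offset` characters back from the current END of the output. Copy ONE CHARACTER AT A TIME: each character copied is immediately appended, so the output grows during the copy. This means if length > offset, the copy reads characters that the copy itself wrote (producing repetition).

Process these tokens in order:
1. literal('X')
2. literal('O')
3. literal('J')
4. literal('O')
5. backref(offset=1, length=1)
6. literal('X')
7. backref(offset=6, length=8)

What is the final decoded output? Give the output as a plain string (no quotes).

Token 1: literal('X'). Output: "X"
Token 2: literal('O'). Output: "XO"
Token 3: literal('J'). Output: "XOJ"
Token 4: literal('O'). Output: "XOJO"
Token 5: backref(off=1, len=1). Copied 'O' from pos 3. Output: "XOJOO"
Token 6: literal('X'). Output: "XOJOOX"
Token 7: backref(off=6, len=8) (overlapping!). Copied 'XOJOOXXO' from pos 0. Output: "XOJOOXXOJOOXXO"

Answer: XOJOOXXOJOOXXO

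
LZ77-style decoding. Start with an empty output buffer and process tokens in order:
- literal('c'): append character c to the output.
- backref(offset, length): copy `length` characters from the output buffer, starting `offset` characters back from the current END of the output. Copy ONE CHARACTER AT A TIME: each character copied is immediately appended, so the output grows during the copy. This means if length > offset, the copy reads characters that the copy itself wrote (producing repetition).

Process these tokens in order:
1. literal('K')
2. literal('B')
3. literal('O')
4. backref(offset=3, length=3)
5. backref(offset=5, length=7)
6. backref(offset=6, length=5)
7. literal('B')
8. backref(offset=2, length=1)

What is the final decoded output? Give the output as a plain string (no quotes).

Answer: KBOKBOBOKBOBOOKBOBBB

Derivation:
Token 1: literal('K'). Output: "K"
Token 2: literal('B'). Output: "KB"
Token 3: literal('O'). Output: "KBO"
Token 4: backref(off=3, len=3). Copied 'KBO' from pos 0. Output: "KBOKBO"
Token 5: backref(off=5, len=7) (overlapping!). Copied 'BOKBOBO' from pos 1. Output: "KBOKBOBOKBOBO"
Token 6: backref(off=6, len=5). Copied 'OKBOB' from pos 7. Output: "KBOKBOBOKBOBOOKBOB"
Token 7: literal('B'). Output: "KBOKBOBOKBOBOOKBOBB"
Token 8: backref(off=2, len=1). Copied 'B' from pos 17. Output: "KBOKBOBOKBOBOOKBOBBB"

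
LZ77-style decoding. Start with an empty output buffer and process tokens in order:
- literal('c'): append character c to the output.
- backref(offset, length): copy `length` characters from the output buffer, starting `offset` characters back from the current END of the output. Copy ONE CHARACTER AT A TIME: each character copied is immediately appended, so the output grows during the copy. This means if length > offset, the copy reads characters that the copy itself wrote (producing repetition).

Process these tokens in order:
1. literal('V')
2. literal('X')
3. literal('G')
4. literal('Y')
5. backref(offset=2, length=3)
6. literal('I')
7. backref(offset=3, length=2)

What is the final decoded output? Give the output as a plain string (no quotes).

Answer: VXGYGYGIYG

Derivation:
Token 1: literal('V'). Output: "V"
Token 2: literal('X'). Output: "VX"
Token 3: literal('G'). Output: "VXG"
Token 4: literal('Y'). Output: "VXGY"
Token 5: backref(off=2, len=3) (overlapping!). Copied 'GYG' from pos 2. Output: "VXGYGYG"
Token 6: literal('I'). Output: "VXGYGYGI"
Token 7: backref(off=3, len=2). Copied 'YG' from pos 5. Output: "VXGYGYGIYG"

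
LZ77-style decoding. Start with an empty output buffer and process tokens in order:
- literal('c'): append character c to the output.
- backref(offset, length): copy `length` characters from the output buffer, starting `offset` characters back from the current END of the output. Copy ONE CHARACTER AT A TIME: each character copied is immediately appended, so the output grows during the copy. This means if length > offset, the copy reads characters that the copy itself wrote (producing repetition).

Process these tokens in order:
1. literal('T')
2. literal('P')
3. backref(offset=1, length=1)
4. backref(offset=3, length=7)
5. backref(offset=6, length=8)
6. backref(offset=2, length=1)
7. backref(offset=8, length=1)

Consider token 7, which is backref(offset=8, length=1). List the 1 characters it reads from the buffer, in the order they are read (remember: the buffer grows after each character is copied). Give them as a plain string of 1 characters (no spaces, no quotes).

Token 1: literal('T'). Output: "T"
Token 2: literal('P'). Output: "TP"
Token 3: backref(off=1, len=1). Copied 'P' from pos 1. Output: "TPP"
Token 4: backref(off=3, len=7) (overlapping!). Copied 'TPPTPPT' from pos 0. Output: "TPPTPPTPPT"
Token 5: backref(off=6, len=8) (overlapping!). Copied 'PPTPPTPP' from pos 4. Output: "TPPTPPTPPTPPTPPTPP"
Token 6: backref(off=2, len=1). Copied 'P' from pos 16. Output: "TPPTPPTPPTPPTPPTPPP"
Token 7: backref(off=8, len=1). Buffer before: "TPPTPPTPPTPPTPPTPPP" (len 19)
  byte 1: read out[11]='P', append. Buffer now: "TPPTPPTPPTPPTPPTPPPP"

Answer: P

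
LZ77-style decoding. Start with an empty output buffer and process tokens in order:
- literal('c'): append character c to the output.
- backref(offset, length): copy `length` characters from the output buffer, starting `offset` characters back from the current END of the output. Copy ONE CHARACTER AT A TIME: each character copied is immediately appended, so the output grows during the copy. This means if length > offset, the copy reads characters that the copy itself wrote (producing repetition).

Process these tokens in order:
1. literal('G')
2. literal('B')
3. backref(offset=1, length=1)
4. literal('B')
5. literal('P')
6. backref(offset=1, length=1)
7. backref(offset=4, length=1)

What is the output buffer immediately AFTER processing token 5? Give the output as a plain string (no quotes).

Answer: GBBBP

Derivation:
Token 1: literal('G'). Output: "G"
Token 2: literal('B'). Output: "GB"
Token 3: backref(off=1, len=1). Copied 'B' from pos 1. Output: "GBB"
Token 4: literal('B'). Output: "GBBB"
Token 5: literal('P'). Output: "GBBBP"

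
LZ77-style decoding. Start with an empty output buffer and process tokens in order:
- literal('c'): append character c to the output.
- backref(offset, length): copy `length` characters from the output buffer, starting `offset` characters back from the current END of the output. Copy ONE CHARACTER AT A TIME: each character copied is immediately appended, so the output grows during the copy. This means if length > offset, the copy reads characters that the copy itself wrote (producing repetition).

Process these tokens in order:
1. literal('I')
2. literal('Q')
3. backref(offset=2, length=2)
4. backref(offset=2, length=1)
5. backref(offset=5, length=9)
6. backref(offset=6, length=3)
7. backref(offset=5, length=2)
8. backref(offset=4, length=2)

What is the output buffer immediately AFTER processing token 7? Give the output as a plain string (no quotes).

Token 1: literal('I'). Output: "I"
Token 2: literal('Q'). Output: "IQ"
Token 3: backref(off=2, len=2). Copied 'IQ' from pos 0. Output: "IQIQ"
Token 4: backref(off=2, len=1). Copied 'I' from pos 2. Output: "IQIQI"
Token 5: backref(off=5, len=9) (overlapping!). Copied 'IQIQIIQIQ' from pos 0. Output: "IQIQIIQIQIIQIQ"
Token 6: backref(off=6, len=3). Copied 'QII' from pos 8. Output: "IQIQIIQIQIIQIQQII"
Token 7: backref(off=5, len=2). Copied 'IQ' from pos 12. Output: "IQIQIIQIQIIQIQQIIIQ"

Answer: IQIQIIQIQIIQIQQIIIQ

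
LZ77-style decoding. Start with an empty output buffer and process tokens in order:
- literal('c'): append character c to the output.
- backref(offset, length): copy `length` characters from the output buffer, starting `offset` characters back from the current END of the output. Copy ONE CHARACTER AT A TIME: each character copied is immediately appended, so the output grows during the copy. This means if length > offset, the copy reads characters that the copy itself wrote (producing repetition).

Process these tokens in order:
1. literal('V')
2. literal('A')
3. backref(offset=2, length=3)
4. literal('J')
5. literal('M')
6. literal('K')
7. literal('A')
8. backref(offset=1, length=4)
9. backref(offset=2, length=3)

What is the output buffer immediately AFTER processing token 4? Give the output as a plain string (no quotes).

Token 1: literal('V'). Output: "V"
Token 2: literal('A'). Output: "VA"
Token 3: backref(off=2, len=3) (overlapping!). Copied 'VAV' from pos 0. Output: "VAVAV"
Token 4: literal('J'). Output: "VAVAVJ"

Answer: VAVAVJ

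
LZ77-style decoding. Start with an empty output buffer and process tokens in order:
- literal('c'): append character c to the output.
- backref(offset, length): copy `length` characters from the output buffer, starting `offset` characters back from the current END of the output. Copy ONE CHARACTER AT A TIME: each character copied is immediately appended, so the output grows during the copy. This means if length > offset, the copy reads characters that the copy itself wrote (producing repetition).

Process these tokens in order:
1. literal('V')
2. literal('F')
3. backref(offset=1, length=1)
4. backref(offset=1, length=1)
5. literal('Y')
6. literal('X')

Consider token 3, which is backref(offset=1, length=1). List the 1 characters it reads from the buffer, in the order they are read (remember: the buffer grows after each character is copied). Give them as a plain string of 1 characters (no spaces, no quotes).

Answer: F

Derivation:
Token 1: literal('V'). Output: "V"
Token 2: literal('F'). Output: "VF"
Token 3: backref(off=1, len=1). Buffer before: "VF" (len 2)
  byte 1: read out[1]='F', append. Buffer now: "VFF"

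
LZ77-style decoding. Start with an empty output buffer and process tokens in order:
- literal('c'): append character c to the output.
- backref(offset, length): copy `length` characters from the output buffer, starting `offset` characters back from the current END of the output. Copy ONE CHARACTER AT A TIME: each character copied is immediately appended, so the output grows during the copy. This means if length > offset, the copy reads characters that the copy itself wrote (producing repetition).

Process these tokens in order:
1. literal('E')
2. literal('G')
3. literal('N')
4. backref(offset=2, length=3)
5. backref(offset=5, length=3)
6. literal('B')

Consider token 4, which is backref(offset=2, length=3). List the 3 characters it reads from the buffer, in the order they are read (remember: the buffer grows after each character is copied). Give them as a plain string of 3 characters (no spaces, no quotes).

Token 1: literal('E'). Output: "E"
Token 2: literal('G'). Output: "EG"
Token 3: literal('N'). Output: "EGN"
Token 4: backref(off=2, len=3). Buffer before: "EGN" (len 3)
  byte 1: read out[1]='G', append. Buffer now: "EGNG"
  byte 2: read out[2]='N', append. Buffer now: "EGNGN"
  byte 3: read out[3]='G', append. Buffer now: "EGNGNG"

Answer: GNG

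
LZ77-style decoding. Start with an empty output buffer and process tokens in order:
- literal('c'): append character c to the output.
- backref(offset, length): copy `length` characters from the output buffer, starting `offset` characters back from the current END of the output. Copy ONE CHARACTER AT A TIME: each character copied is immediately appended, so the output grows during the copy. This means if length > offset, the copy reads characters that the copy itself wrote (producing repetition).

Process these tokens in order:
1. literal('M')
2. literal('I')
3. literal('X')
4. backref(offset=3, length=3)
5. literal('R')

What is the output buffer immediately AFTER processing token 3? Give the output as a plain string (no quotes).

Token 1: literal('M'). Output: "M"
Token 2: literal('I'). Output: "MI"
Token 3: literal('X'). Output: "MIX"

Answer: MIX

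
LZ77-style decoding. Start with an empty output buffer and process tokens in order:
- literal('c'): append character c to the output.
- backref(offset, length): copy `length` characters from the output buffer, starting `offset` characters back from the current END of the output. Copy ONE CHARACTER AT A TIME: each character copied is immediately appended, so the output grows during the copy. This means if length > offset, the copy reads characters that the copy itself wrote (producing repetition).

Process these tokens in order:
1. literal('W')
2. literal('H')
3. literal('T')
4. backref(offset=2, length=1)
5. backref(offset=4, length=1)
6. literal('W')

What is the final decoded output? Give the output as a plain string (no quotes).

Token 1: literal('W'). Output: "W"
Token 2: literal('H'). Output: "WH"
Token 3: literal('T'). Output: "WHT"
Token 4: backref(off=2, len=1). Copied 'H' from pos 1. Output: "WHTH"
Token 5: backref(off=4, len=1). Copied 'W' from pos 0. Output: "WHTHW"
Token 6: literal('W'). Output: "WHTHWW"

Answer: WHTHWW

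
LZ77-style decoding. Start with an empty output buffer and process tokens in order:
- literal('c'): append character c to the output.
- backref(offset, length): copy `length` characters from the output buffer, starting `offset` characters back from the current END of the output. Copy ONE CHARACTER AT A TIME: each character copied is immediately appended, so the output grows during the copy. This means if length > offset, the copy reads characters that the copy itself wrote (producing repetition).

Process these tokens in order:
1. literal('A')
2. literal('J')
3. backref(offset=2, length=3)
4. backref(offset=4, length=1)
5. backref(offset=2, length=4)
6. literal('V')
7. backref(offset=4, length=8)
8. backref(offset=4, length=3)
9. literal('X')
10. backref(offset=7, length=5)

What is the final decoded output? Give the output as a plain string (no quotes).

Token 1: literal('A'). Output: "A"
Token 2: literal('J'). Output: "AJ"
Token 3: backref(off=2, len=3) (overlapping!). Copied 'AJA' from pos 0. Output: "AJAJA"
Token 4: backref(off=4, len=1). Copied 'J' from pos 1. Output: "AJAJAJ"
Token 5: backref(off=2, len=4) (overlapping!). Copied 'AJAJ' from pos 4. Output: "AJAJAJAJAJ"
Token 6: literal('V'). Output: "AJAJAJAJAJV"
Token 7: backref(off=4, len=8) (overlapping!). Copied 'JAJVJAJV' from pos 7. Output: "AJAJAJAJAJVJAJVJAJV"
Token 8: backref(off=4, len=3). Copied 'JAJ' from pos 15. Output: "AJAJAJAJAJVJAJVJAJVJAJ"
Token 9: literal('X'). Output: "AJAJAJAJAJVJAJVJAJVJAJX"
Token 10: backref(off=7, len=5). Copied 'AJVJA' from pos 16. Output: "AJAJAJAJAJVJAJVJAJVJAJXAJVJA"

Answer: AJAJAJAJAJVJAJVJAJVJAJXAJVJA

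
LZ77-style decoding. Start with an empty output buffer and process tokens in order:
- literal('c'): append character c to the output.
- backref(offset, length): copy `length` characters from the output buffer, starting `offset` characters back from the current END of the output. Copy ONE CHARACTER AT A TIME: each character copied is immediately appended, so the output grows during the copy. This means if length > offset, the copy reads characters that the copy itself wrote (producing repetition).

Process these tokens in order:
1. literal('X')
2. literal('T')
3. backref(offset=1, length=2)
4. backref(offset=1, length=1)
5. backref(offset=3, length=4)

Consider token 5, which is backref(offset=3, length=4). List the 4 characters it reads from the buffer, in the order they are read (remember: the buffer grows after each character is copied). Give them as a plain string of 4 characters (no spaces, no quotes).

Answer: TTTT

Derivation:
Token 1: literal('X'). Output: "X"
Token 2: literal('T'). Output: "XT"
Token 3: backref(off=1, len=2) (overlapping!). Copied 'TT' from pos 1. Output: "XTTT"
Token 4: backref(off=1, len=1). Copied 'T' from pos 3. Output: "XTTTT"
Token 5: backref(off=3, len=4). Buffer before: "XTTTT" (len 5)
  byte 1: read out[2]='T', append. Buffer now: "XTTTTT"
  byte 2: read out[3]='T', append. Buffer now: "XTTTTTT"
  byte 3: read out[4]='T', append. Buffer now: "XTTTTTTT"
  byte 4: read out[5]='T', append. Buffer now: "XTTTTTTTT"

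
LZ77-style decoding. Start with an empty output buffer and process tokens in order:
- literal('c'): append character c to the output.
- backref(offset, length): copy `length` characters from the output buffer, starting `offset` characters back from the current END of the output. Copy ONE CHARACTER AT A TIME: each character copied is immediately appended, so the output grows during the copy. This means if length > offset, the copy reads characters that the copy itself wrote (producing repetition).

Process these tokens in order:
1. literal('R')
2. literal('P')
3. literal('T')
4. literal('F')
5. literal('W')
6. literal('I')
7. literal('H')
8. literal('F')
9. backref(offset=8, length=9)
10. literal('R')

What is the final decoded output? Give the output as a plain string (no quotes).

Answer: RPTFWIHFRPTFWIHFRR

Derivation:
Token 1: literal('R'). Output: "R"
Token 2: literal('P'). Output: "RP"
Token 3: literal('T'). Output: "RPT"
Token 4: literal('F'). Output: "RPTF"
Token 5: literal('W'). Output: "RPTFW"
Token 6: literal('I'). Output: "RPTFWI"
Token 7: literal('H'). Output: "RPTFWIH"
Token 8: literal('F'). Output: "RPTFWIHF"
Token 9: backref(off=8, len=9) (overlapping!). Copied 'RPTFWIHFR' from pos 0. Output: "RPTFWIHFRPTFWIHFR"
Token 10: literal('R'). Output: "RPTFWIHFRPTFWIHFRR"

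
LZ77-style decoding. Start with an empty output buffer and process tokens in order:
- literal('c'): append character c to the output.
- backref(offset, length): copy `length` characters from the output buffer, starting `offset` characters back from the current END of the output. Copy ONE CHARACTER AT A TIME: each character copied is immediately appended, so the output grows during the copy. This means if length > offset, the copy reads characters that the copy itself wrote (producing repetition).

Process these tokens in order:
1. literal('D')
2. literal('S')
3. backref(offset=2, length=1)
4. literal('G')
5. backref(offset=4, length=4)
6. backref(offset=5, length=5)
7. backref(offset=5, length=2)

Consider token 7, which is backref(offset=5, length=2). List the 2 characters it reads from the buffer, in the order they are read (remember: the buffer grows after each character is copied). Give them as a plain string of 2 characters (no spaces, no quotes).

Answer: GD

Derivation:
Token 1: literal('D'). Output: "D"
Token 2: literal('S'). Output: "DS"
Token 3: backref(off=2, len=1). Copied 'D' from pos 0. Output: "DSD"
Token 4: literal('G'). Output: "DSDG"
Token 5: backref(off=4, len=4). Copied 'DSDG' from pos 0. Output: "DSDGDSDG"
Token 6: backref(off=5, len=5). Copied 'GDSDG' from pos 3. Output: "DSDGDSDGGDSDG"
Token 7: backref(off=5, len=2). Buffer before: "DSDGDSDGGDSDG" (len 13)
  byte 1: read out[8]='G', append. Buffer now: "DSDGDSDGGDSDGG"
  byte 2: read out[9]='D', append. Buffer now: "DSDGDSDGGDSDGGD"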